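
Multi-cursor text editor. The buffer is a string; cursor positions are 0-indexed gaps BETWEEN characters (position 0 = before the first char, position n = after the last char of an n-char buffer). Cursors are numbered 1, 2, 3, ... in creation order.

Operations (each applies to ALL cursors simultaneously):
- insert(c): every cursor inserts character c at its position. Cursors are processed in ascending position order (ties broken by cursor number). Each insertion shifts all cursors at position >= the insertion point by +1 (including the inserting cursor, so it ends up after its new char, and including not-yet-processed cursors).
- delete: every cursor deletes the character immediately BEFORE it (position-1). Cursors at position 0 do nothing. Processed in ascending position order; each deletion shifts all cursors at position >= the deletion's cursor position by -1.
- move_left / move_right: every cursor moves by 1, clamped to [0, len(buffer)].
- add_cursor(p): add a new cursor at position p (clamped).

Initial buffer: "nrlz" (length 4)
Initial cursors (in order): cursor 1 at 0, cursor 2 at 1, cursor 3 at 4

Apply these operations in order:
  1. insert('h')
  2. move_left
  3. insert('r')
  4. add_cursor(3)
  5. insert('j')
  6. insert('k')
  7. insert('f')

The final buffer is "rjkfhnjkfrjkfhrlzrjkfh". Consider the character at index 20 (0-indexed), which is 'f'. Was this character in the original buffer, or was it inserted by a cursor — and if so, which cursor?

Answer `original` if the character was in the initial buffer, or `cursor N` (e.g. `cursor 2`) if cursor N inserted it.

Answer: cursor 3

Derivation:
After op 1 (insert('h')): buffer="hnhrlzh" (len 7), cursors c1@1 c2@3 c3@7, authorship 1.2...3
After op 2 (move_left): buffer="hnhrlzh" (len 7), cursors c1@0 c2@2 c3@6, authorship 1.2...3
After op 3 (insert('r')): buffer="rhnrhrlzrh" (len 10), cursors c1@1 c2@4 c3@9, authorship 11.22...33
After op 4 (add_cursor(3)): buffer="rhnrhrlzrh" (len 10), cursors c1@1 c4@3 c2@4 c3@9, authorship 11.22...33
After op 5 (insert('j')): buffer="rjhnjrjhrlzrjh" (len 14), cursors c1@2 c4@5 c2@7 c3@13, authorship 111.4222...333
After op 6 (insert('k')): buffer="rjkhnjkrjkhrlzrjkh" (len 18), cursors c1@3 c4@7 c2@10 c3@17, authorship 1111.442222...3333
After op 7 (insert('f')): buffer="rjkfhnjkfrjkfhrlzrjkfh" (len 22), cursors c1@4 c4@9 c2@13 c3@21, authorship 11111.44422222...33333
Authorship (.=original, N=cursor N): 1 1 1 1 1 . 4 4 4 2 2 2 2 2 . . . 3 3 3 3 3
Index 20: author = 3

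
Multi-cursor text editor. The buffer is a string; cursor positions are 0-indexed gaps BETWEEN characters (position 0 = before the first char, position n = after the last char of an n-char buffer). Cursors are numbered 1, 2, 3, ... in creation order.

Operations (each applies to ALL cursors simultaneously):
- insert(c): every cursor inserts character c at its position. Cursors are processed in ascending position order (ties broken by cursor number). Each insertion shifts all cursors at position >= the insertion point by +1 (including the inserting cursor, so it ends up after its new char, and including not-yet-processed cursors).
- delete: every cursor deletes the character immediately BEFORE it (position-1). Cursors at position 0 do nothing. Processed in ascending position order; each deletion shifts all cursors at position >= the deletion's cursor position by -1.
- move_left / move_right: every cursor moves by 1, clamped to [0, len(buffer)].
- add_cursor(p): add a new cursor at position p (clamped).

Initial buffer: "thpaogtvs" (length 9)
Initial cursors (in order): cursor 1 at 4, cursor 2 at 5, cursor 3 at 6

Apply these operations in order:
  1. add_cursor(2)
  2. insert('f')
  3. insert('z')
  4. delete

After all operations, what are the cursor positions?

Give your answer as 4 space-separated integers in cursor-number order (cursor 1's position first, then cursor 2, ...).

Answer: 6 8 10 3

Derivation:
After op 1 (add_cursor(2)): buffer="thpaogtvs" (len 9), cursors c4@2 c1@4 c2@5 c3@6, authorship .........
After op 2 (insert('f')): buffer="thfpafofgftvs" (len 13), cursors c4@3 c1@6 c2@8 c3@10, authorship ..4..1.2.3...
After op 3 (insert('z')): buffer="thfzpafzofzgfztvs" (len 17), cursors c4@4 c1@8 c2@11 c3@14, authorship ..44..11.22.33...
After op 4 (delete): buffer="thfpafofgftvs" (len 13), cursors c4@3 c1@6 c2@8 c3@10, authorship ..4..1.2.3...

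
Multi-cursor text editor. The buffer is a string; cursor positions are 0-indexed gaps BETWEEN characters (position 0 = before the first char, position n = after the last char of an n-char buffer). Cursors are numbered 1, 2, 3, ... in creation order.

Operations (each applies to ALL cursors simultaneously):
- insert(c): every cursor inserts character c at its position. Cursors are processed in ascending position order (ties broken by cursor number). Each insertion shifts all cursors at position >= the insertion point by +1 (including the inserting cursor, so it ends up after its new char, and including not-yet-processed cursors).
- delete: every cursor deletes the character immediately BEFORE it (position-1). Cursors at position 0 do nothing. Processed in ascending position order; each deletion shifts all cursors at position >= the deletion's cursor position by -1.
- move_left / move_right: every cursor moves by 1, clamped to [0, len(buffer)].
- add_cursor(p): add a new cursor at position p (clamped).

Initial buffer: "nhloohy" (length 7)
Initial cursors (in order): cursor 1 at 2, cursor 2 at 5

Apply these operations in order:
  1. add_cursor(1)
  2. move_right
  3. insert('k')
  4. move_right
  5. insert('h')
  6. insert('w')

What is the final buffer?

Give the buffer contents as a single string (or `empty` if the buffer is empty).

Answer: nhklhwkohwohkyhw

Derivation:
After op 1 (add_cursor(1)): buffer="nhloohy" (len 7), cursors c3@1 c1@2 c2@5, authorship .......
After op 2 (move_right): buffer="nhloohy" (len 7), cursors c3@2 c1@3 c2@6, authorship .......
After op 3 (insert('k')): buffer="nhklkoohky" (len 10), cursors c3@3 c1@5 c2@9, authorship ..3.1...2.
After op 4 (move_right): buffer="nhklkoohky" (len 10), cursors c3@4 c1@6 c2@10, authorship ..3.1...2.
After op 5 (insert('h')): buffer="nhklhkohohkyh" (len 13), cursors c3@5 c1@8 c2@13, authorship ..3.31.1..2.2
After op 6 (insert('w')): buffer="nhklhwkohwohkyhw" (len 16), cursors c3@6 c1@10 c2@16, authorship ..3.331.11..2.22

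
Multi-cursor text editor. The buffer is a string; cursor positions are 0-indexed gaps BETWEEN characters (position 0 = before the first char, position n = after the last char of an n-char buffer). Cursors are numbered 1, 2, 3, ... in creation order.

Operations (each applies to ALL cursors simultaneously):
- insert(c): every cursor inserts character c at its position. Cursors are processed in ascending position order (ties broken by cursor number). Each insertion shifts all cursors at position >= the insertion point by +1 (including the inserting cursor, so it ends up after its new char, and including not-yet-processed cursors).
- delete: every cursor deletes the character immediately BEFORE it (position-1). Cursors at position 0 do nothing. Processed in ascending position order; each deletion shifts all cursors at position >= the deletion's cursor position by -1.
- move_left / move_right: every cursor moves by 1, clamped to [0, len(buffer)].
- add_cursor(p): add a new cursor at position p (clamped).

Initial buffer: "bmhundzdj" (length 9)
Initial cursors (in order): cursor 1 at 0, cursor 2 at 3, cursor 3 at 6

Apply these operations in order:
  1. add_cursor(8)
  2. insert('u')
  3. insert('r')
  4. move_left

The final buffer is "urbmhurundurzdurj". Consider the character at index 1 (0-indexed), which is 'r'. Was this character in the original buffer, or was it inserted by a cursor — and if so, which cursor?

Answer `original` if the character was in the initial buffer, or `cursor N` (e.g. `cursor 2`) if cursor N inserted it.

Answer: cursor 1

Derivation:
After op 1 (add_cursor(8)): buffer="bmhundzdj" (len 9), cursors c1@0 c2@3 c3@6 c4@8, authorship .........
After op 2 (insert('u')): buffer="ubmhuunduzduj" (len 13), cursors c1@1 c2@5 c3@9 c4@12, authorship 1...2...3..4.
After op 3 (insert('r')): buffer="urbmhurundurzdurj" (len 17), cursors c1@2 c2@7 c3@12 c4@16, authorship 11...22...33..44.
After op 4 (move_left): buffer="urbmhurundurzdurj" (len 17), cursors c1@1 c2@6 c3@11 c4@15, authorship 11...22...33..44.
Authorship (.=original, N=cursor N): 1 1 . . . 2 2 . . . 3 3 . . 4 4 .
Index 1: author = 1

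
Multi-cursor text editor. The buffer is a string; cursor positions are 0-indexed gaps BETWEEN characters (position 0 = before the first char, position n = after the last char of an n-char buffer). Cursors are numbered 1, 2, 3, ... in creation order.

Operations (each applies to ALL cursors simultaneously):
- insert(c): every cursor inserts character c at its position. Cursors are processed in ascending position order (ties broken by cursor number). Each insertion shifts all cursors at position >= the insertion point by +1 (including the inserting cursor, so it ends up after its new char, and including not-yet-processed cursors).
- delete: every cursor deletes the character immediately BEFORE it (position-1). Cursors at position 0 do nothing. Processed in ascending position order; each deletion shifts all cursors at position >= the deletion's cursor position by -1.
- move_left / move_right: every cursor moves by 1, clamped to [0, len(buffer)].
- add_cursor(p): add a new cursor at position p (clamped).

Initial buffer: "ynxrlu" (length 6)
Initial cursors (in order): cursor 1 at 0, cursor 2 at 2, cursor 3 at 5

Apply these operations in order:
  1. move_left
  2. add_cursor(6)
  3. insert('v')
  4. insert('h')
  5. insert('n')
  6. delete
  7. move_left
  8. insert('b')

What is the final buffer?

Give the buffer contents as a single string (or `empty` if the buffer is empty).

After op 1 (move_left): buffer="ynxrlu" (len 6), cursors c1@0 c2@1 c3@4, authorship ......
After op 2 (add_cursor(6)): buffer="ynxrlu" (len 6), cursors c1@0 c2@1 c3@4 c4@6, authorship ......
After op 3 (insert('v')): buffer="vyvnxrvluv" (len 10), cursors c1@1 c2@3 c3@7 c4@10, authorship 1.2...3..4
After op 4 (insert('h')): buffer="vhyvhnxrvhluvh" (len 14), cursors c1@2 c2@5 c3@10 c4@14, authorship 11.22...33..44
After op 5 (insert('n')): buffer="vhnyvhnnxrvhnluvhn" (len 18), cursors c1@3 c2@7 c3@13 c4@18, authorship 111.222...333..444
After op 6 (delete): buffer="vhyvhnxrvhluvh" (len 14), cursors c1@2 c2@5 c3@10 c4@14, authorship 11.22...33..44
After op 7 (move_left): buffer="vhyvhnxrvhluvh" (len 14), cursors c1@1 c2@4 c3@9 c4@13, authorship 11.22...33..44
After op 8 (insert('b')): buffer="vbhyvbhnxrvbhluvbh" (len 18), cursors c1@2 c2@6 c3@12 c4@17, authorship 111.222...333..444

Answer: vbhyvbhnxrvbhluvbh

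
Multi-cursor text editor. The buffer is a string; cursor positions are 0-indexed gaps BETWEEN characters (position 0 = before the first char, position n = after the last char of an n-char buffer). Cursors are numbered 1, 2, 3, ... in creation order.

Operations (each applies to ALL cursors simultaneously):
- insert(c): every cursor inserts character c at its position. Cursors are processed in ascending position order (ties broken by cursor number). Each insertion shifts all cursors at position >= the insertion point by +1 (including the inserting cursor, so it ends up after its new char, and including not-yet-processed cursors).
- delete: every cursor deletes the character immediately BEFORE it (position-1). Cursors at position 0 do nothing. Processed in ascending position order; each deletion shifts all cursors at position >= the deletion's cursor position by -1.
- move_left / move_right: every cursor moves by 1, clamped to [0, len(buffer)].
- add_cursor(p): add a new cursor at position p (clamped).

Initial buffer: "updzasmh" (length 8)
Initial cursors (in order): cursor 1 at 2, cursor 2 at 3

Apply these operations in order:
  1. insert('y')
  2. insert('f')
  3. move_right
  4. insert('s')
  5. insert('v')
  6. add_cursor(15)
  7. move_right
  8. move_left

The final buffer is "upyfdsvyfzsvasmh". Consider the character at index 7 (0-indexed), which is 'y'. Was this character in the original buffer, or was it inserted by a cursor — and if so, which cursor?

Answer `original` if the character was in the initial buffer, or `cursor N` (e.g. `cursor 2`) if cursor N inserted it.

Answer: cursor 2

Derivation:
After op 1 (insert('y')): buffer="upydyzasmh" (len 10), cursors c1@3 c2@5, authorship ..1.2.....
After op 2 (insert('f')): buffer="upyfdyfzasmh" (len 12), cursors c1@4 c2@7, authorship ..11.22.....
After op 3 (move_right): buffer="upyfdyfzasmh" (len 12), cursors c1@5 c2@8, authorship ..11.22.....
After op 4 (insert('s')): buffer="upyfdsyfzsasmh" (len 14), cursors c1@6 c2@10, authorship ..11.122.2....
After op 5 (insert('v')): buffer="upyfdsvyfzsvasmh" (len 16), cursors c1@7 c2@12, authorship ..11.1122.22....
After op 6 (add_cursor(15)): buffer="upyfdsvyfzsvasmh" (len 16), cursors c1@7 c2@12 c3@15, authorship ..11.1122.22....
After op 7 (move_right): buffer="upyfdsvyfzsvasmh" (len 16), cursors c1@8 c2@13 c3@16, authorship ..11.1122.22....
After op 8 (move_left): buffer="upyfdsvyfzsvasmh" (len 16), cursors c1@7 c2@12 c3@15, authorship ..11.1122.22....
Authorship (.=original, N=cursor N): . . 1 1 . 1 1 2 2 . 2 2 . . . .
Index 7: author = 2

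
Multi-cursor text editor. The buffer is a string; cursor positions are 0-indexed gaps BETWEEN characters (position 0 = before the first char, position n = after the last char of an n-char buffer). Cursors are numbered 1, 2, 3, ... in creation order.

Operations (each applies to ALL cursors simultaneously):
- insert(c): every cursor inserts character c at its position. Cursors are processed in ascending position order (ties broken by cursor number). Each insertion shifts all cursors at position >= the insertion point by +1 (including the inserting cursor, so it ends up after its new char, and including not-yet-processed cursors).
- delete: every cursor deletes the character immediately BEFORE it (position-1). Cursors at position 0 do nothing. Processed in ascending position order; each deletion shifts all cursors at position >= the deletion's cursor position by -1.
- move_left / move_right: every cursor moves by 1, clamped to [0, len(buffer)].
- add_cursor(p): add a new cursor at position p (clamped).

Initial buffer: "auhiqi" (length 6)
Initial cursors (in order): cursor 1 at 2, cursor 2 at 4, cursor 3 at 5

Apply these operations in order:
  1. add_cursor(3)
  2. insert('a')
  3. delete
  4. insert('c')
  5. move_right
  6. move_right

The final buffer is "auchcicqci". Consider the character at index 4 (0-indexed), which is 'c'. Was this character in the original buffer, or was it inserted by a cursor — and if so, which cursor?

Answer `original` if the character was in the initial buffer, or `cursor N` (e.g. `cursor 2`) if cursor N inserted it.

Answer: cursor 4

Derivation:
After op 1 (add_cursor(3)): buffer="auhiqi" (len 6), cursors c1@2 c4@3 c2@4 c3@5, authorship ......
After op 2 (insert('a')): buffer="auahaiaqai" (len 10), cursors c1@3 c4@5 c2@7 c3@9, authorship ..1.4.2.3.
After op 3 (delete): buffer="auhiqi" (len 6), cursors c1@2 c4@3 c2@4 c3@5, authorship ......
After op 4 (insert('c')): buffer="auchcicqci" (len 10), cursors c1@3 c4@5 c2@7 c3@9, authorship ..1.4.2.3.
After op 5 (move_right): buffer="auchcicqci" (len 10), cursors c1@4 c4@6 c2@8 c3@10, authorship ..1.4.2.3.
After op 6 (move_right): buffer="auchcicqci" (len 10), cursors c1@5 c4@7 c2@9 c3@10, authorship ..1.4.2.3.
Authorship (.=original, N=cursor N): . . 1 . 4 . 2 . 3 .
Index 4: author = 4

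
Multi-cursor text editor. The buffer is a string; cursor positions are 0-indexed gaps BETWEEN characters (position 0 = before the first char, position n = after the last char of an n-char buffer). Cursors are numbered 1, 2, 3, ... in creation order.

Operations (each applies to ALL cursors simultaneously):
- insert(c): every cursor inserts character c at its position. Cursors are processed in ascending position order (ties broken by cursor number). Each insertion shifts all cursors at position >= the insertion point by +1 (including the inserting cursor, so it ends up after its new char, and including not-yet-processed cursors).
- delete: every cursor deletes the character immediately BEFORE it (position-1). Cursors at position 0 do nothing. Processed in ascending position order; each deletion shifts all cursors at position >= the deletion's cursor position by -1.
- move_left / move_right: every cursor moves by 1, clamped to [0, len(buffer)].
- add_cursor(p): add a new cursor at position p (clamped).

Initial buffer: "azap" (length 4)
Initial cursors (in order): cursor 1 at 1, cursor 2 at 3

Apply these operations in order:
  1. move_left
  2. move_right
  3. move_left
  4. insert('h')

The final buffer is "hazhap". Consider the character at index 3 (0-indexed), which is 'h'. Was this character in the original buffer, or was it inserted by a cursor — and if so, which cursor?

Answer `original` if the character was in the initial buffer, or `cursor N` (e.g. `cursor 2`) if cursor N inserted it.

Answer: cursor 2

Derivation:
After op 1 (move_left): buffer="azap" (len 4), cursors c1@0 c2@2, authorship ....
After op 2 (move_right): buffer="azap" (len 4), cursors c1@1 c2@3, authorship ....
After op 3 (move_left): buffer="azap" (len 4), cursors c1@0 c2@2, authorship ....
After op 4 (insert('h')): buffer="hazhap" (len 6), cursors c1@1 c2@4, authorship 1..2..
Authorship (.=original, N=cursor N): 1 . . 2 . .
Index 3: author = 2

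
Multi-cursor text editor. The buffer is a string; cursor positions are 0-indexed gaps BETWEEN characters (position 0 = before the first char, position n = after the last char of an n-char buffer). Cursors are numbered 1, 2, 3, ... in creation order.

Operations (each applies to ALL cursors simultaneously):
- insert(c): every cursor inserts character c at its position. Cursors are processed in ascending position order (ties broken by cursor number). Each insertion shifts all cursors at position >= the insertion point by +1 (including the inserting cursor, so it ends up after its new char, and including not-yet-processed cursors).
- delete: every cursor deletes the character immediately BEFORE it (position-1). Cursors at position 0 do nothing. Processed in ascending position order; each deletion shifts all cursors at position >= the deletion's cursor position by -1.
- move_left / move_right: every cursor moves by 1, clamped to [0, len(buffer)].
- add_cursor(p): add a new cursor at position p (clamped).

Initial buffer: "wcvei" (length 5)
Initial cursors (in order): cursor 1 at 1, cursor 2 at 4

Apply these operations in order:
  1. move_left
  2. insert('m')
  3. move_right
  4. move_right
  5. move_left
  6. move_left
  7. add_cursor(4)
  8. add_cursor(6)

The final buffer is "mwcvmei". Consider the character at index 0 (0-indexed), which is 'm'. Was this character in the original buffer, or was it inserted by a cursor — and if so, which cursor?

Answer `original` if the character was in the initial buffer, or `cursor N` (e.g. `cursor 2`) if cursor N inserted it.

After op 1 (move_left): buffer="wcvei" (len 5), cursors c1@0 c2@3, authorship .....
After op 2 (insert('m')): buffer="mwcvmei" (len 7), cursors c1@1 c2@5, authorship 1...2..
After op 3 (move_right): buffer="mwcvmei" (len 7), cursors c1@2 c2@6, authorship 1...2..
After op 4 (move_right): buffer="mwcvmei" (len 7), cursors c1@3 c2@7, authorship 1...2..
After op 5 (move_left): buffer="mwcvmei" (len 7), cursors c1@2 c2@6, authorship 1...2..
After op 6 (move_left): buffer="mwcvmei" (len 7), cursors c1@1 c2@5, authorship 1...2..
After op 7 (add_cursor(4)): buffer="mwcvmei" (len 7), cursors c1@1 c3@4 c2@5, authorship 1...2..
After op 8 (add_cursor(6)): buffer="mwcvmei" (len 7), cursors c1@1 c3@4 c2@5 c4@6, authorship 1...2..
Authorship (.=original, N=cursor N): 1 . . . 2 . .
Index 0: author = 1

Answer: cursor 1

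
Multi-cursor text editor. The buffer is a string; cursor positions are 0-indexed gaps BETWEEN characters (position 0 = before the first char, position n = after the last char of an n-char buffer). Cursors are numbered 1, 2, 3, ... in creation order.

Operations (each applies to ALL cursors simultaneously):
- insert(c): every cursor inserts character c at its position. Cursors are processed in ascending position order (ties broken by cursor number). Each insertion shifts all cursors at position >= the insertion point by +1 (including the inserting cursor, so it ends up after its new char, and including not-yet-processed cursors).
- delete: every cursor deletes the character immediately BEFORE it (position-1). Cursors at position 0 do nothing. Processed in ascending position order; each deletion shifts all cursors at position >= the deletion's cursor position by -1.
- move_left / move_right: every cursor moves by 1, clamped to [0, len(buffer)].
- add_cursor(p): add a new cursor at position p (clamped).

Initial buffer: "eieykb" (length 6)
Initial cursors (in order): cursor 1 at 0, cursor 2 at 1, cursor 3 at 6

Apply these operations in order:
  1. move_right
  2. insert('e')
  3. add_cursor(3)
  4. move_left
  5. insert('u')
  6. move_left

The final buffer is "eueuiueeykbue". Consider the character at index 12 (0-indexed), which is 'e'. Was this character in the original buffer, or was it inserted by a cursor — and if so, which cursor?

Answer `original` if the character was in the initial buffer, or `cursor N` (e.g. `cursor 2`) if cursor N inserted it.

Answer: cursor 3

Derivation:
After op 1 (move_right): buffer="eieykb" (len 6), cursors c1@1 c2@2 c3@6, authorship ......
After op 2 (insert('e')): buffer="eeieeykbe" (len 9), cursors c1@2 c2@4 c3@9, authorship .1.2....3
After op 3 (add_cursor(3)): buffer="eeieeykbe" (len 9), cursors c1@2 c4@3 c2@4 c3@9, authorship .1.2....3
After op 4 (move_left): buffer="eeieeykbe" (len 9), cursors c1@1 c4@2 c2@3 c3@8, authorship .1.2....3
After op 5 (insert('u')): buffer="eueuiueeykbue" (len 13), cursors c1@2 c4@4 c2@6 c3@12, authorship .114.22....33
After op 6 (move_left): buffer="eueuiueeykbue" (len 13), cursors c1@1 c4@3 c2@5 c3@11, authorship .114.22....33
Authorship (.=original, N=cursor N): . 1 1 4 . 2 2 . . . . 3 3
Index 12: author = 3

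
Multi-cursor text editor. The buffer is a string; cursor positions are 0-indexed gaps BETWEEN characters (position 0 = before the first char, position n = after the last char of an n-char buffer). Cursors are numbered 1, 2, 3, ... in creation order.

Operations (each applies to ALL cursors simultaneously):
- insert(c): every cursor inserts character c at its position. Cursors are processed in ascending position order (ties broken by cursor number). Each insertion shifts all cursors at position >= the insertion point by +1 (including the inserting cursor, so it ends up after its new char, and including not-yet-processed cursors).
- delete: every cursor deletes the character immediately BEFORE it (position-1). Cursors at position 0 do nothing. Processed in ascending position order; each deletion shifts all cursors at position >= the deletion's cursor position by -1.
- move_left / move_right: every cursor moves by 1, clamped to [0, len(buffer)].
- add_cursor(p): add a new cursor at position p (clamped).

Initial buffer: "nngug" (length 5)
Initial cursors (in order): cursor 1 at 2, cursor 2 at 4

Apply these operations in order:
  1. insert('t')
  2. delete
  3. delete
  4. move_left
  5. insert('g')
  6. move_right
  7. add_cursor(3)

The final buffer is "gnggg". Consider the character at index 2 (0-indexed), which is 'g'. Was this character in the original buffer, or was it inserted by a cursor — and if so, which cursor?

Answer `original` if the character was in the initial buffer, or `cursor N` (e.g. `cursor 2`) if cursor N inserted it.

After op 1 (insert('t')): buffer="nntgutg" (len 7), cursors c1@3 c2@6, authorship ..1..2.
After op 2 (delete): buffer="nngug" (len 5), cursors c1@2 c2@4, authorship .....
After op 3 (delete): buffer="ngg" (len 3), cursors c1@1 c2@2, authorship ...
After op 4 (move_left): buffer="ngg" (len 3), cursors c1@0 c2@1, authorship ...
After op 5 (insert('g')): buffer="gnggg" (len 5), cursors c1@1 c2@3, authorship 1.2..
After op 6 (move_right): buffer="gnggg" (len 5), cursors c1@2 c2@4, authorship 1.2..
After op 7 (add_cursor(3)): buffer="gnggg" (len 5), cursors c1@2 c3@3 c2@4, authorship 1.2..
Authorship (.=original, N=cursor N): 1 . 2 . .
Index 2: author = 2

Answer: cursor 2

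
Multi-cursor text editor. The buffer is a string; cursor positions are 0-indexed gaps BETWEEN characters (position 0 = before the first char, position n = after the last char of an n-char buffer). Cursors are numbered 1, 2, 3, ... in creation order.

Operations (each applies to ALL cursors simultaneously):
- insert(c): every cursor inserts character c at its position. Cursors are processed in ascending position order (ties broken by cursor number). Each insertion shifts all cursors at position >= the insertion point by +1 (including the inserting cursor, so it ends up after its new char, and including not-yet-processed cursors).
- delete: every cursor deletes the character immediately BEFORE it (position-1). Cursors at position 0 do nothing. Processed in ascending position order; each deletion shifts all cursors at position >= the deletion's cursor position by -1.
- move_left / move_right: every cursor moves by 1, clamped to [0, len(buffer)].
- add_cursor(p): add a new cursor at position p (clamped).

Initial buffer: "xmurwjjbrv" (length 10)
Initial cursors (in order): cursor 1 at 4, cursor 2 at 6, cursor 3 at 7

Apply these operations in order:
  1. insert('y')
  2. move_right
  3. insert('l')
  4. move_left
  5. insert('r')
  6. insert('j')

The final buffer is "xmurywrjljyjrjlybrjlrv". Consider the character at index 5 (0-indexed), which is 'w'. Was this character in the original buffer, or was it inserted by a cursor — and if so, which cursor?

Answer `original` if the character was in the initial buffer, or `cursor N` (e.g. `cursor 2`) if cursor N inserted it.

Answer: original

Derivation:
After op 1 (insert('y')): buffer="xmurywjyjybrv" (len 13), cursors c1@5 c2@8 c3@10, authorship ....1..2.3...
After op 2 (move_right): buffer="xmurywjyjybrv" (len 13), cursors c1@6 c2@9 c3@11, authorship ....1..2.3...
After op 3 (insert('l')): buffer="xmurywljyjlyblrv" (len 16), cursors c1@7 c2@11 c3@14, authorship ....1.1.2.23.3..
After op 4 (move_left): buffer="xmurywljyjlyblrv" (len 16), cursors c1@6 c2@10 c3@13, authorship ....1.1.2.23.3..
After op 5 (insert('r')): buffer="xmurywrljyjrlybrlrv" (len 19), cursors c1@7 c2@12 c3@16, authorship ....1.11.2.223.33..
After op 6 (insert('j')): buffer="xmurywrjljyjrjlybrjlrv" (len 22), cursors c1@8 c2@14 c3@19, authorship ....1.111.2.2223.333..
Authorship (.=original, N=cursor N): . . . . 1 . 1 1 1 . 2 . 2 2 2 3 . 3 3 3 . .
Index 5: author = original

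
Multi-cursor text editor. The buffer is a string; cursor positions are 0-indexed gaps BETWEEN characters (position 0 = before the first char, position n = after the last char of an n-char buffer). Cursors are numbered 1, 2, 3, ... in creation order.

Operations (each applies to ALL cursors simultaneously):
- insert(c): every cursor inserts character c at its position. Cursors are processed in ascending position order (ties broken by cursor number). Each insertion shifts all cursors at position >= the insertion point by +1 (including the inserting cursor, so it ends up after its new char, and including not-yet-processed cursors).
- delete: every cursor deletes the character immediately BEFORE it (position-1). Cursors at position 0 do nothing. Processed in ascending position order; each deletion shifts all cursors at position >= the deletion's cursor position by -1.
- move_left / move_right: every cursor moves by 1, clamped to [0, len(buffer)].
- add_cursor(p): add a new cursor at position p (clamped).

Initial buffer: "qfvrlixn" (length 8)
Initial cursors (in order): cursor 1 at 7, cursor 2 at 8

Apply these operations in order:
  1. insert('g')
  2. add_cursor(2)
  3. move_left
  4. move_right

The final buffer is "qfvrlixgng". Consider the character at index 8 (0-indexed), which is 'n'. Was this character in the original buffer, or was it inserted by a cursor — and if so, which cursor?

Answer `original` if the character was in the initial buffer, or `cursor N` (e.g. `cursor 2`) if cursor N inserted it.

After op 1 (insert('g')): buffer="qfvrlixgng" (len 10), cursors c1@8 c2@10, authorship .......1.2
After op 2 (add_cursor(2)): buffer="qfvrlixgng" (len 10), cursors c3@2 c1@8 c2@10, authorship .......1.2
After op 3 (move_left): buffer="qfvrlixgng" (len 10), cursors c3@1 c1@7 c2@9, authorship .......1.2
After op 4 (move_right): buffer="qfvrlixgng" (len 10), cursors c3@2 c1@8 c2@10, authorship .......1.2
Authorship (.=original, N=cursor N): . . . . . . . 1 . 2
Index 8: author = original

Answer: original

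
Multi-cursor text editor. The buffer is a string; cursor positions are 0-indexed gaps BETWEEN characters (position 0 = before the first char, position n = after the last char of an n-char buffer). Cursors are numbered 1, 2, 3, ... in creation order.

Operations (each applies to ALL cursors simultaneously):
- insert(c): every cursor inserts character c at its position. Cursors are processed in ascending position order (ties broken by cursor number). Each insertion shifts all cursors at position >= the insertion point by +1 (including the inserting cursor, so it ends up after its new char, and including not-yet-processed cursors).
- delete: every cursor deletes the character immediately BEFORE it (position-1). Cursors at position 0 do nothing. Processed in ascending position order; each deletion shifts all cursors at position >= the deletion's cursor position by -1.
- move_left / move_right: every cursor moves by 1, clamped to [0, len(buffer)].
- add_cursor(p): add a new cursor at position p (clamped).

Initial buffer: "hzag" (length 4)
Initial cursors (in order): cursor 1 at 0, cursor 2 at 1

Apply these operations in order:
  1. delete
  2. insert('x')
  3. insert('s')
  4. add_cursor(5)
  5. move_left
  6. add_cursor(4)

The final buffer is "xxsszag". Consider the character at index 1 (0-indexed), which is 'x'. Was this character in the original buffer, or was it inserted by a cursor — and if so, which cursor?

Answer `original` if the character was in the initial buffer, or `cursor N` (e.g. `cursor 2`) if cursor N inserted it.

After op 1 (delete): buffer="zag" (len 3), cursors c1@0 c2@0, authorship ...
After op 2 (insert('x')): buffer="xxzag" (len 5), cursors c1@2 c2@2, authorship 12...
After op 3 (insert('s')): buffer="xxsszag" (len 7), cursors c1@4 c2@4, authorship 1212...
After op 4 (add_cursor(5)): buffer="xxsszag" (len 7), cursors c1@4 c2@4 c3@5, authorship 1212...
After op 5 (move_left): buffer="xxsszag" (len 7), cursors c1@3 c2@3 c3@4, authorship 1212...
After op 6 (add_cursor(4)): buffer="xxsszag" (len 7), cursors c1@3 c2@3 c3@4 c4@4, authorship 1212...
Authorship (.=original, N=cursor N): 1 2 1 2 . . .
Index 1: author = 2

Answer: cursor 2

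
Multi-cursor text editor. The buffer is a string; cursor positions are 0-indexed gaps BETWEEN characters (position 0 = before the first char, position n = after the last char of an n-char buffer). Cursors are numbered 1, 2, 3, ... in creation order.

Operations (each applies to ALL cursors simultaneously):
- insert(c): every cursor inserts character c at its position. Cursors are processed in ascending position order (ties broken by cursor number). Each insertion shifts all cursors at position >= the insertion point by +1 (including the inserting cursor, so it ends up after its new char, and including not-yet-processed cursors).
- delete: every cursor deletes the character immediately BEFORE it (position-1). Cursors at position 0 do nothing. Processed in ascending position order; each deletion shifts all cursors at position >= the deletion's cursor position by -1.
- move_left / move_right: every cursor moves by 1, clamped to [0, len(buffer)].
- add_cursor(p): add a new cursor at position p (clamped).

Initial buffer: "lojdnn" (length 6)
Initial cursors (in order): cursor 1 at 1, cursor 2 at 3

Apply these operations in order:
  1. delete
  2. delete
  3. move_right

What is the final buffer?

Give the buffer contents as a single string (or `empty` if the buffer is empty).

After op 1 (delete): buffer="odnn" (len 4), cursors c1@0 c2@1, authorship ....
After op 2 (delete): buffer="dnn" (len 3), cursors c1@0 c2@0, authorship ...
After op 3 (move_right): buffer="dnn" (len 3), cursors c1@1 c2@1, authorship ...

Answer: dnn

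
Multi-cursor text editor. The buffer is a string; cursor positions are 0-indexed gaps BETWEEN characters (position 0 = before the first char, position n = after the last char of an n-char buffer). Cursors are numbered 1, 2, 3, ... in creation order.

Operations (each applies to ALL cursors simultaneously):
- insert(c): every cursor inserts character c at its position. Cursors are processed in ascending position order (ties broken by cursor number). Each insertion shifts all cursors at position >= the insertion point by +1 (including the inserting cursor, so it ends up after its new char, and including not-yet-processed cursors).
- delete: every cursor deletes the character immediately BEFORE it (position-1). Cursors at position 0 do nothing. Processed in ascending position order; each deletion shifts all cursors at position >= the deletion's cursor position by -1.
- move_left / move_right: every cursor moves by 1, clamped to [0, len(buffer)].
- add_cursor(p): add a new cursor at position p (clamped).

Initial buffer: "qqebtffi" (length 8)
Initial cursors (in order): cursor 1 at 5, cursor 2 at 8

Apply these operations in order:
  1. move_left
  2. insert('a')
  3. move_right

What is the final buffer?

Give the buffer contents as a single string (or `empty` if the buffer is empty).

Answer: qqebatffai

Derivation:
After op 1 (move_left): buffer="qqebtffi" (len 8), cursors c1@4 c2@7, authorship ........
After op 2 (insert('a')): buffer="qqebatffai" (len 10), cursors c1@5 c2@9, authorship ....1...2.
After op 3 (move_right): buffer="qqebatffai" (len 10), cursors c1@6 c2@10, authorship ....1...2.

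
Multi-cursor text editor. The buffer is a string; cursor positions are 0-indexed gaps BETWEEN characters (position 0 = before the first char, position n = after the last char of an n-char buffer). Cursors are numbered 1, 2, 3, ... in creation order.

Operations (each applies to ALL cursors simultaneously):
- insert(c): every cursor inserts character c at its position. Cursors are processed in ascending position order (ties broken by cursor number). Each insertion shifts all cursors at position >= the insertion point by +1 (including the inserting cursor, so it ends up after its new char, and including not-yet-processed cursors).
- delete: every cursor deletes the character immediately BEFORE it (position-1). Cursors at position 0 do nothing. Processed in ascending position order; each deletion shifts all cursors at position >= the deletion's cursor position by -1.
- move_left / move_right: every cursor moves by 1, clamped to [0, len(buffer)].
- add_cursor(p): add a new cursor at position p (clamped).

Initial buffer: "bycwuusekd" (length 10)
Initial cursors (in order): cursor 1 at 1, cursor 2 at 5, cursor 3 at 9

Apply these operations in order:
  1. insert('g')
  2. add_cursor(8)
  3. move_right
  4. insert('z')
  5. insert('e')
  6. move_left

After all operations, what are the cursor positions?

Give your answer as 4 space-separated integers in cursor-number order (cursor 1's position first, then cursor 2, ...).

After op 1 (insert('g')): buffer="bgycwugusekgd" (len 13), cursors c1@2 c2@7 c3@12, authorship .1....2....3.
After op 2 (add_cursor(8)): buffer="bgycwugusekgd" (len 13), cursors c1@2 c2@7 c4@8 c3@12, authorship .1....2....3.
After op 3 (move_right): buffer="bgycwugusekgd" (len 13), cursors c1@3 c2@8 c4@9 c3@13, authorship .1....2....3.
After op 4 (insert('z')): buffer="bgyzcwuguzszekgdz" (len 17), cursors c1@4 c2@10 c4@12 c3@17, authorship .1.1...2.2.4..3.3
After op 5 (insert('e')): buffer="bgyzecwuguzeszeekgdze" (len 21), cursors c1@5 c2@12 c4@15 c3@21, authorship .1.11...2.22.44..3.33
After op 6 (move_left): buffer="bgyzecwuguzeszeekgdze" (len 21), cursors c1@4 c2@11 c4@14 c3@20, authorship .1.11...2.22.44..3.33

Answer: 4 11 20 14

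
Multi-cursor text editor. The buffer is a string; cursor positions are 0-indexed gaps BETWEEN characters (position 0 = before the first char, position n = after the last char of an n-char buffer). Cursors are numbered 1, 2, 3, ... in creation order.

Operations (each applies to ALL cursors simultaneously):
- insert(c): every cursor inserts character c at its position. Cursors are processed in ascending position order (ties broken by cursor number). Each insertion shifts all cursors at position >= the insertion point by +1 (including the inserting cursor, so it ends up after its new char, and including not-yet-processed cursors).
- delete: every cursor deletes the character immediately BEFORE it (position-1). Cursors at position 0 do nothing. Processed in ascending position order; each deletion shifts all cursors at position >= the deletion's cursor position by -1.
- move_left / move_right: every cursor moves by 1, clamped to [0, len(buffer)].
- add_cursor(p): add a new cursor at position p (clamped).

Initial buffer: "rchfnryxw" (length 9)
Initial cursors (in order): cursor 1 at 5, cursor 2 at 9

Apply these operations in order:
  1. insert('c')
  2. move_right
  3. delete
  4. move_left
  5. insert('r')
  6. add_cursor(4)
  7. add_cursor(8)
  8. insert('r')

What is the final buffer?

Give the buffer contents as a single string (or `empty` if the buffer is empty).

Answer: rchfrnrrcyrxrrw

Derivation:
After op 1 (insert('c')): buffer="rchfncryxwc" (len 11), cursors c1@6 c2@11, authorship .....1....2
After op 2 (move_right): buffer="rchfncryxwc" (len 11), cursors c1@7 c2@11, authorship .....1....2
After op 3 (delete): buffer="rchfncyxw" (len 9), cursors c1@6 c2@9, authorship .....1...
After op 4 (move_left): buffer="rchfncyxw" (len 9), cursors c1@5 c2@8, authorship .....1...
After op 5 (insert('r')): buffer="rchfnrcyxrw" (len 11), cursors c1@6 c2@10, authorship .....11..2.
After op 6 (add_cursor(4)): buffer="rchfnrcyxrw" (len 11), cursors c3@4 c1@6 c2@10, authorship .....11..2.
After op 7 (add_cursor(8)): buffer="rchfnrcyxrw" (len 11), cursors c3@4 c1@6 c4@8 c2@10, authorship .....11..2.
After op 8 (insert('r')): buffer="rchfrnrrcyrxrrw" (len 15), cursors c3@5 c1@8 c4@11 c2@14, authorship ....3.111.4.22.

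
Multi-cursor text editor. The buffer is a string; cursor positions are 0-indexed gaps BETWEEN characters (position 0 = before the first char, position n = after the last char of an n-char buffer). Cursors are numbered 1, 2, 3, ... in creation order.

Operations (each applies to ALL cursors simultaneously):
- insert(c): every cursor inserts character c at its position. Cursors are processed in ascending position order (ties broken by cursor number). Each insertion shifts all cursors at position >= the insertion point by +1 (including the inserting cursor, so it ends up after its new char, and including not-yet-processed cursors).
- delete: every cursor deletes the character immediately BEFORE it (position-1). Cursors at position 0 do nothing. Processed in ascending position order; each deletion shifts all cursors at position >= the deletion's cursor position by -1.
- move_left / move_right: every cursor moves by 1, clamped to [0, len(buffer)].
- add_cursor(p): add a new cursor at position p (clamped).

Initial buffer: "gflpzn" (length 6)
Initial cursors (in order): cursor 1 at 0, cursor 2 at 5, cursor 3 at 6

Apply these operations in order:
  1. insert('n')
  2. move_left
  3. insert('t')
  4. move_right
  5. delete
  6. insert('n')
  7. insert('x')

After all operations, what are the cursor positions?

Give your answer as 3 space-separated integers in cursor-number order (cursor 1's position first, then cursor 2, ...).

Answer: 3 11 15

Derivation:
After op 1 (insert('n')): buffer="ngflpznnn" (len 9), cursors c1@1 c2@7 c3@9, authorship 1.....2.3
After op 2 (move_left): buffer="ngflpznnn" (len 9), cursors c1@0 c2@6 c3@8, authorship 1.....2.3
After op 3 (insert('t')): buffer="tngflpztnntn" (len 12), cursors c1@1 c2@8 c3@11, authorship 11.....22.33
After op 4 (move_right): buffer="tngflpztnntn" (len 12), cursors c1@2 c2@9 c3@12, authorship 11.....22.33
After op 5 (delete): buffer="tgflpztnt" (len 9), cursors c1@1 c2@7 c3@9, authorship 1.....2.3
After op 6 (insert('n')): buffer="tngflpztnntn" (len 12), cursors c1@2 c2@9 c3@12, authorship 11.....22.33
After op 7 (insert('x')): buffer="tnxgflpztnxntnx" (len 15), cursors c1@3 c2@11 c3@15, authorship 111.....222.333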